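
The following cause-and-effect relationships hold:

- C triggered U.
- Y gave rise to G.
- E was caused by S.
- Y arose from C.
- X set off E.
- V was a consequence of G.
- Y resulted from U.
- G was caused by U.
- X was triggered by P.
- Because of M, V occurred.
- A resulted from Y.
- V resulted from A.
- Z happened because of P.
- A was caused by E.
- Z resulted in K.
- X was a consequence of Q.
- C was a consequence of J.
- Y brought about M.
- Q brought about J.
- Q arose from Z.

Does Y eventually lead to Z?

No

Y leads to M, G, A, V; Z is not among them.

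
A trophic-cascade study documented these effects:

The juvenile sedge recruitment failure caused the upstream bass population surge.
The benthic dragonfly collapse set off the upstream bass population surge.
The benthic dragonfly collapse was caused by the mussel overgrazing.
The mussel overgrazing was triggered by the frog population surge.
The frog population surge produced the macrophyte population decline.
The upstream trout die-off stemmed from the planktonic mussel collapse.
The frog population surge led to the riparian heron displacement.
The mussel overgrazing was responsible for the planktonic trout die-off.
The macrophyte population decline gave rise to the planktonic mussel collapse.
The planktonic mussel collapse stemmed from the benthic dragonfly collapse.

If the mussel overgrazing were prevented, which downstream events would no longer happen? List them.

the benthic dragonfly collapse, the planktonic trout die-off

Downstream of the mussel overgrazing: the planktonic trout die-off, the benthic dragonfly collapse, the planktonic mussel collapse, the upstream trout die-off, the upstream bass population surge.
Of those, still caused via another path: the planktonic mussel collapse, the upstream trout die-off, the upstream bass population surge.
The remainder have no surviving cause.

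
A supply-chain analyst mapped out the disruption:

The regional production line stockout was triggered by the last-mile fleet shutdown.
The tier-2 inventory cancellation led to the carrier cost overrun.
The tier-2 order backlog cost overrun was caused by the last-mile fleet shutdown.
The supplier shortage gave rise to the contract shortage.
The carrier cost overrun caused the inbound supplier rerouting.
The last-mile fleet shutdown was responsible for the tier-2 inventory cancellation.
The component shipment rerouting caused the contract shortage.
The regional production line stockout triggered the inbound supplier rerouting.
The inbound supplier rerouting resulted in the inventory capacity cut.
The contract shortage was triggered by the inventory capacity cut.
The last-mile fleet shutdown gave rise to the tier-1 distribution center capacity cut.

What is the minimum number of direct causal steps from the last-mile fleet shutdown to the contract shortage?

4

Shortest chain: the last-mile fleet shutdown → the regional production line stockout → the inbound supplier rerouting → the inventory capacity cut → the contract shortage.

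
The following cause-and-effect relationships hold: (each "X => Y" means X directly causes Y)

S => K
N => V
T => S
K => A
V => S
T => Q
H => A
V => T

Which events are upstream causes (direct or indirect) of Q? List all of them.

N, T, V

Immediate cause of Q: T.
Further upstream: N, V.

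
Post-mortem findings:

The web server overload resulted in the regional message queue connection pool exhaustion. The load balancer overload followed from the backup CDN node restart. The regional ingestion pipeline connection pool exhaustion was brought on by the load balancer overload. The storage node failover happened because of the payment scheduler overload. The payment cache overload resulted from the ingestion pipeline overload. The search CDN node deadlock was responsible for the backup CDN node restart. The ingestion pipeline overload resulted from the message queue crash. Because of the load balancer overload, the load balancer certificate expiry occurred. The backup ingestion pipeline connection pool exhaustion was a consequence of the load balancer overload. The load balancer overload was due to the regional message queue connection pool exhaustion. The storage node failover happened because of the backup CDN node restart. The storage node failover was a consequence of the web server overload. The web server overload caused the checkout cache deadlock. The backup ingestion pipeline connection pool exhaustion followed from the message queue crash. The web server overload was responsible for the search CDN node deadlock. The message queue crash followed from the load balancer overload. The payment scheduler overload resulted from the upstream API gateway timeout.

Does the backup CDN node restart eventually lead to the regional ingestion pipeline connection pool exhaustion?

There is a causal chain: the backup CDN node restart → the load balancer overload → the regional ingestion pipeline connection pool exhaustion.

Yes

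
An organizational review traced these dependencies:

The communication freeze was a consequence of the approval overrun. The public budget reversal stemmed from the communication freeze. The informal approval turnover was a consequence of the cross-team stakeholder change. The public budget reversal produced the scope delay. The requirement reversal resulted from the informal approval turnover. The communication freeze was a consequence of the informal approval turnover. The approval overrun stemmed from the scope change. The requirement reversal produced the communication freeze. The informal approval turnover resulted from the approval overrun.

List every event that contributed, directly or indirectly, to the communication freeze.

the approval overrun, the cross-team stakeholder change, the informal approval turnover, the requirement reversal, the scope change

Immediate causes of the communication freeze: the approval overrun, the informal approval turnover, the requirement reversal.
Further upstream: the scope change, the cross-team stakeholder change.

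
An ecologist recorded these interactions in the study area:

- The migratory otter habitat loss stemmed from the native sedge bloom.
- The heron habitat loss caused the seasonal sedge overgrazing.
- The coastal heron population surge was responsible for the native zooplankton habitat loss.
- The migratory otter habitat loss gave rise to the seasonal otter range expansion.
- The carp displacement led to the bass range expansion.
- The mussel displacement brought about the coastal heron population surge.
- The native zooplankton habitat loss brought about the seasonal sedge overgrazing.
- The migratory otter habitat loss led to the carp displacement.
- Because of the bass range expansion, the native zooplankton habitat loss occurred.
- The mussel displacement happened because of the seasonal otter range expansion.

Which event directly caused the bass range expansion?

Upstream contributors include the native sedge bloom, the migratory otter habitat loss, but only the carp displacement feeds directly into the bass range expansion.

the carp displacement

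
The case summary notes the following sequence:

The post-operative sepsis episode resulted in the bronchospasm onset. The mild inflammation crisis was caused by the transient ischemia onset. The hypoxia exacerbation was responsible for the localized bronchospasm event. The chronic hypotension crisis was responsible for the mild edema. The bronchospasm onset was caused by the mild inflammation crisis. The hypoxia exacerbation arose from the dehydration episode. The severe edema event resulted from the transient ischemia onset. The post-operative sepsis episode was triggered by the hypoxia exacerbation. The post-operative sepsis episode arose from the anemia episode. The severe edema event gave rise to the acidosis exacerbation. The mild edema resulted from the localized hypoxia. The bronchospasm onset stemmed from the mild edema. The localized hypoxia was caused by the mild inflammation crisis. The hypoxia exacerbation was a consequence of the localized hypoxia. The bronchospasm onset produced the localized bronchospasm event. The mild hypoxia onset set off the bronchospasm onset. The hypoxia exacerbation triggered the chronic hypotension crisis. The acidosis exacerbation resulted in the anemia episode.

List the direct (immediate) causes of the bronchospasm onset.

Upstream contributors include the transient ischemia onset, the severe edema event, the acidosis exacerbation, the dehydration episode, the localized hypoxia, the hypoxia exacerbation, the anemia episode, the chronic hypotension crisis, but only the mild edema, the mild hypoxia onset, the mild inflammation crisis, the post-operative sepsis episode feed directly into the bronchospasm onset.

the mild edema, the mild hypoxia onset, the mild inflammation crisis, the post-operative sepsis episode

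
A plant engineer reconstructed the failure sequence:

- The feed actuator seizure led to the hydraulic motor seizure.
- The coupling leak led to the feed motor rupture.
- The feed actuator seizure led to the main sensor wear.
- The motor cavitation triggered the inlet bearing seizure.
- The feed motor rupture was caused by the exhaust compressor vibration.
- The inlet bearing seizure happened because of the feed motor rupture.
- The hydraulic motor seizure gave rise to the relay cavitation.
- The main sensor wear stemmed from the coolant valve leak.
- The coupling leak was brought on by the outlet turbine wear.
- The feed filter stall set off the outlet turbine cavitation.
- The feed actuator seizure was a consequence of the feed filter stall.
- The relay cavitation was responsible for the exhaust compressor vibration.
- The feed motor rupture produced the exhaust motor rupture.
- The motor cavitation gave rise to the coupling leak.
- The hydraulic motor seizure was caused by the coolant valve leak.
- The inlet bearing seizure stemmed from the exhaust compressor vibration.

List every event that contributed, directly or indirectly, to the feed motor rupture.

Immediate causes of the feed motor rupture: the exhaust compressor vibration, the coupling leak.
Further upstream: the feed filter stall, the coolant valve leak, the outlet turbine wear, the feed actuator seizure, the hydraulic motor seizure, the motor cavitation, the relay cavitation.

the coolant valve leak, the coupling leak, the exhaust compressor vibration, the feed actuator seizure, the feed filter stall, the hydraulic motor seizure, the motor cavitation, the outlet turbine wear, the relay cavitation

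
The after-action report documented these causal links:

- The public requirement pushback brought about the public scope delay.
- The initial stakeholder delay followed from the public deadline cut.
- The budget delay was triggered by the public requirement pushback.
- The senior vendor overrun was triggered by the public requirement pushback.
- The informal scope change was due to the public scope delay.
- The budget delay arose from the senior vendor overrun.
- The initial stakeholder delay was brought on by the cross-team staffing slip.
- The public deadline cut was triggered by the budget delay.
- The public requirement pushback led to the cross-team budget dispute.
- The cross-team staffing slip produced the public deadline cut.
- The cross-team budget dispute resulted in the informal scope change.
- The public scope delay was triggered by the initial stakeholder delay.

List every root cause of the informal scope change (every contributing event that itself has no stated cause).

Tracing upstream from the informal scope change: the informal scope change ← the cross-team budget dispute ← the public requirement pushback.
A separate upstream branch: the informal scope change ← the public scope delay ← the initial stakeholder delay ← the cross-team staffing slip.
Each of those chain origins has no stated cause.

the cross-team staffing slip, the public requirement pushback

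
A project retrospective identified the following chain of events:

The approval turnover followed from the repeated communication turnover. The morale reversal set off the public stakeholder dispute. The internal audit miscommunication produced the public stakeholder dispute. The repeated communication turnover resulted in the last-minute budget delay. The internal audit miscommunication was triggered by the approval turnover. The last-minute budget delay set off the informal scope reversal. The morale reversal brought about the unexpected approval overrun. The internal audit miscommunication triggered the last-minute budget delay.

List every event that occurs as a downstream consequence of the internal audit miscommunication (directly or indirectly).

the informal scope reversal, the last-minute budget delay, the public stakeholder dispute

Direct effects: the public stakeholder dispute, the last-minute budget delay.
2 steps out: the informal scope reversal.
Not reachable from it: the repeated communication turnover, the morale reversal, the approval turnover, the unexpected approval overrun.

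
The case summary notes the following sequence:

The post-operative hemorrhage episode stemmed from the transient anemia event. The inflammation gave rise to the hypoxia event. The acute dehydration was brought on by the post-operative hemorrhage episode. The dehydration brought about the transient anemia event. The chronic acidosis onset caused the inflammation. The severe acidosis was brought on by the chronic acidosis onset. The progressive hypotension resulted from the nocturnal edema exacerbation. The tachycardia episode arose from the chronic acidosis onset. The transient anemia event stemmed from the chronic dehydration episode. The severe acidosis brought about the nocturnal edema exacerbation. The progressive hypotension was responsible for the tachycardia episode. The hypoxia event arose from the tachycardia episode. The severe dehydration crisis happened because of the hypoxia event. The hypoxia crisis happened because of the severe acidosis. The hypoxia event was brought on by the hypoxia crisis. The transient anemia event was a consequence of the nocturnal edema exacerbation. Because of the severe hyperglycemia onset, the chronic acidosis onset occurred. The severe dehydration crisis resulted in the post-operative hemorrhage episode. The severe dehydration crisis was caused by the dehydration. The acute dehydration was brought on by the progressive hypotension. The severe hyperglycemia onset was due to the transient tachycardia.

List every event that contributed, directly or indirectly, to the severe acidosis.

Immediate cause of the severe acidosis: the chronic acidosis onset.
Further upstream: the transient tachycardia, the severe hyperglycemia onset.

the chronic acidosis onset, the severe hyperglycemia onset, the transient tachycardia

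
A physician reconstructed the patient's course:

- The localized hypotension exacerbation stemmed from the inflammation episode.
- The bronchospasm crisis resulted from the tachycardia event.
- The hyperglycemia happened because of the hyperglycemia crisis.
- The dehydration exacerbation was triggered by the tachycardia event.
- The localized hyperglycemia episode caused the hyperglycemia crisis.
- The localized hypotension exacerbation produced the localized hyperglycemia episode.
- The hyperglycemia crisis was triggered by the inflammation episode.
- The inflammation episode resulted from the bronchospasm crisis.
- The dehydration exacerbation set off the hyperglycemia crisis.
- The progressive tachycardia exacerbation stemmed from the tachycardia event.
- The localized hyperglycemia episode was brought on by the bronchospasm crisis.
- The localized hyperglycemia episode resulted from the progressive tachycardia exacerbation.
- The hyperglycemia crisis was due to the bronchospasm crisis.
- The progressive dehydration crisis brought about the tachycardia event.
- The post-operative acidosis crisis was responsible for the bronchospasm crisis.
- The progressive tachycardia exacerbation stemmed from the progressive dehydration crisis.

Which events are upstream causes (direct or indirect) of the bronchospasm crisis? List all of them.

the post-operative acidosis crisis, the progressive dehydration crisis, the tachycardia event

Immediate causes of the bronchospasm crisis: the tachycardia event, the post-operative acidosis crisis.
Further upstream: the progressive dehydration crisis.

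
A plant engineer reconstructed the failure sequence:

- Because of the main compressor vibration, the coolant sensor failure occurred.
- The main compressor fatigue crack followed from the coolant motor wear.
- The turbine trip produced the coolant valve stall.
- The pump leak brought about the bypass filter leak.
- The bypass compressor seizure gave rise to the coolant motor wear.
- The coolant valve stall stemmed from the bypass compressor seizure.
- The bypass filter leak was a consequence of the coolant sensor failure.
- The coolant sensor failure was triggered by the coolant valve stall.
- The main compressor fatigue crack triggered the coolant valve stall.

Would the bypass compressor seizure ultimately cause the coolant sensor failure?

Yes

There is a causal chain: the bypass compressor seizure → the coolant valve stall → the coolant sensor failure.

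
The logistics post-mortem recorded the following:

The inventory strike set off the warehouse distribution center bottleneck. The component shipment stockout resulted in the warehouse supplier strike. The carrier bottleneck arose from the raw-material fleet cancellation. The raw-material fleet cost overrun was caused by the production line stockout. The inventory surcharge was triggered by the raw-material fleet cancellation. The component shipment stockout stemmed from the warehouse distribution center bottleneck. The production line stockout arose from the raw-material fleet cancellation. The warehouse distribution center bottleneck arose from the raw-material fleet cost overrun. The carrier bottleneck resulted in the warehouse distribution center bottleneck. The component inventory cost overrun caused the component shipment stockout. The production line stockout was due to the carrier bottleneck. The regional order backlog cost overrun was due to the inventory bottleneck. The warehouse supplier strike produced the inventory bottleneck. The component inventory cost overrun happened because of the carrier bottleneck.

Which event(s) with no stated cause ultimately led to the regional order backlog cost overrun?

the inventory strike, the raw-material fleet cancellation

Tracing upstream from the regional order backlog cost overrun: the regional order backlog cost overrun ← the inventory bottleneck ← the warehouse supplier strike ← the component shipment stockout ← the component inventory cost overrun ← the carrier bottleneck ← the raw-material fleet cancellation.
A separate upstream branch: the regional order backlog cost overrun ← the inventory bottleneck ← the warehouse supplier strike ← the component shipment stockout ← the warehouse distribution center bottleneck ← the inventory strike.
Each of those chain origins has no stated cause.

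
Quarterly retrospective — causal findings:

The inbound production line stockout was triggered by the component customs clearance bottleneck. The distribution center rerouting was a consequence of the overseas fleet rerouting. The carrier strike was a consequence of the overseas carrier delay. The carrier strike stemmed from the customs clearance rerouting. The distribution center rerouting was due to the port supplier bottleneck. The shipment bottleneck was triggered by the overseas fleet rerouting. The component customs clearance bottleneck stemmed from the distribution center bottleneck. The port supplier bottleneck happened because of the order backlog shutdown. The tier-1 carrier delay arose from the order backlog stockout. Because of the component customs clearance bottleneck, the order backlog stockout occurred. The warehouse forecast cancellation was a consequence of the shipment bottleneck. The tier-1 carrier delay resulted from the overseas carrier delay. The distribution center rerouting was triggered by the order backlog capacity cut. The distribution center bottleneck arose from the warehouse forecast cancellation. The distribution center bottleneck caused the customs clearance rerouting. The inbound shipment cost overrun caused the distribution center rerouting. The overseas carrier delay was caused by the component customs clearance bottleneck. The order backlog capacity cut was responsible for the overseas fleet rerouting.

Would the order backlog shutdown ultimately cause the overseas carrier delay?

No

The order backlog shutdown leads to the port supplier bottleneck, the distribution center rerouting; the overseas carrier delay is not among them.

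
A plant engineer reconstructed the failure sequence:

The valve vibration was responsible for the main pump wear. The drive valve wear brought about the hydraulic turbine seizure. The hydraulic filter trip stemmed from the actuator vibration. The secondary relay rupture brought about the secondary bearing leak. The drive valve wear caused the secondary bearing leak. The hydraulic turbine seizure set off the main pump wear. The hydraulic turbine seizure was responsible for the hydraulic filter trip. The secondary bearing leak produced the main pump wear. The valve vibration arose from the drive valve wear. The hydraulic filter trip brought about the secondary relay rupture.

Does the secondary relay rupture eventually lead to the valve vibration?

No

The secondary relay rupture leads to the secondary bearing leak, the main pump wear; the valve vibration is not among them.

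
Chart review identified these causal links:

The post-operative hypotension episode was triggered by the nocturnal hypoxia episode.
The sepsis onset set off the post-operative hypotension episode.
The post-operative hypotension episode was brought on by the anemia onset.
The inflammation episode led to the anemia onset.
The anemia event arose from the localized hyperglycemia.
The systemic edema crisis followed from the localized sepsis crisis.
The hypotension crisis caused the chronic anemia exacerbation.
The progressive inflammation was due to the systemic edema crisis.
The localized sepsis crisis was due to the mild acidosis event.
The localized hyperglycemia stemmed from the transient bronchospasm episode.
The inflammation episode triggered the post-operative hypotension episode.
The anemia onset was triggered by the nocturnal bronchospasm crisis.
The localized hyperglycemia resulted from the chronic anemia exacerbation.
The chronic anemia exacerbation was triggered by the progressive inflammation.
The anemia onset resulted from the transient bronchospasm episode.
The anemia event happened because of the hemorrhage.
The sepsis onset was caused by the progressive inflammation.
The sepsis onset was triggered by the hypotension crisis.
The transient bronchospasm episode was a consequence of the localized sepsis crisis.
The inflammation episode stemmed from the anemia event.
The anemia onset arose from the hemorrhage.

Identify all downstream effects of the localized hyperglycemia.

Direct effects: the anemia event.
2 steps out: the inflammation episode.
3 steps out: the anemia onset, the post-operative hypotension episode.
Not reachable from it: the mild acidosis event, the hypotension crisis, the localized sepsis crisis, the systemic edema crisis, the progressive inflammation, the transient bronchospasm episode, the hemorrhage, the chronic anemia exacerbation, the nocturnal hypoxia episode, the nocturnal bronchospasm crisis, the sepsis onset.

the anemia event, the anemia onset, the inflammation episode, the post-operative hypotension episode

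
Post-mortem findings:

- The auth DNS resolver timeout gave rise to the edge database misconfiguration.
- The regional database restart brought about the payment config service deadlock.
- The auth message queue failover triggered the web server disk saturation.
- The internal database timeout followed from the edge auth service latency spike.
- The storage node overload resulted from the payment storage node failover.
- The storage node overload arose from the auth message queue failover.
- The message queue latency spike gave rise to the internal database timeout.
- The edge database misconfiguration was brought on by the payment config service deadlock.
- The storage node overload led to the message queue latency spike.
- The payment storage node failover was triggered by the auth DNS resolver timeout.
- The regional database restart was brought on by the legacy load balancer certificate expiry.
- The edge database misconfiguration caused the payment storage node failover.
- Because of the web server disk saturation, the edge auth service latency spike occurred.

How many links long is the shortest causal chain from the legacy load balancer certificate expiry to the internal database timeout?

Shortest chain: the legacy load balancer certificate expiry → the regional database restart → the payment config service deadlock → the edge database misconfiguration → the payment storage node failover → the storage node overload → the message queue latency spike → the internal database timeout.

7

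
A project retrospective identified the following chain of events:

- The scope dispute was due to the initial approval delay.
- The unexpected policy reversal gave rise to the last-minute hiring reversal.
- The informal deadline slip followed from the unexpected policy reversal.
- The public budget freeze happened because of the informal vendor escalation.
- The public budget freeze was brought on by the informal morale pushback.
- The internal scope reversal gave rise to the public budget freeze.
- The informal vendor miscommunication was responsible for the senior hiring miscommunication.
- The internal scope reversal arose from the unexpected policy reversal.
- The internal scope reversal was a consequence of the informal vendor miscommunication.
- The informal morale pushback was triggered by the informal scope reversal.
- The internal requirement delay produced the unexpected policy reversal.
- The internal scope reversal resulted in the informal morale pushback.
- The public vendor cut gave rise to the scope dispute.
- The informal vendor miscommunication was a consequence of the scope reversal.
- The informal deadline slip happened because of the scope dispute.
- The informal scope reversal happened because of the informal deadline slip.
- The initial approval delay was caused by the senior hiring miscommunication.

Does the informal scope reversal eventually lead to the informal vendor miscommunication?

No

The informal scope reversal leads to the informal morale pushback, the public budget freeze; the informal vendor miscommunication is not among them.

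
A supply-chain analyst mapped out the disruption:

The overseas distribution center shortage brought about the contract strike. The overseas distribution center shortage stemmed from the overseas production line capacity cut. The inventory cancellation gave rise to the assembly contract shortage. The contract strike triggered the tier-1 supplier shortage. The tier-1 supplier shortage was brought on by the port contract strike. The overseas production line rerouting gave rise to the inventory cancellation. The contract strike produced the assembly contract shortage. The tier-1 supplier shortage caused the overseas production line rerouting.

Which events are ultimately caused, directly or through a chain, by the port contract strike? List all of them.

the assembly contract shortage, the inventory cancellation, the overseas production line rerouting, the tier-1 supplier shortage

Direct effects: the tier-1 supplier shortage.
2 steps out: the overseas production line rerouting.
3 steps out: the inventory cancellation.
4 steps out: the assembly contract shortage.
Not reachable from it: the overseas production line capacity cut, the overseas distribution center shortage, the contract strike.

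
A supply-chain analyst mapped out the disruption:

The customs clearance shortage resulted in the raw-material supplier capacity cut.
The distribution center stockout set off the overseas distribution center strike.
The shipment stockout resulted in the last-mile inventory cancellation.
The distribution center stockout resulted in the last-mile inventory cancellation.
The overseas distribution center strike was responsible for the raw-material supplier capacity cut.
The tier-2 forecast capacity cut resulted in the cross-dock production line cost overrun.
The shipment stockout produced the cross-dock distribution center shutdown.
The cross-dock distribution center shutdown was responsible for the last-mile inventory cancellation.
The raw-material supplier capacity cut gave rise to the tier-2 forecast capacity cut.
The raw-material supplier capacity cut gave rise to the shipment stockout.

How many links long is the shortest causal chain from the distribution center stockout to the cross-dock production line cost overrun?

4

Shortest chain: the distribution center stockout → the overseas distribution center strike → the raw-material supplier capacity cut → the tier-2 forecast capacity cut → the cross-dock production line cost overrun.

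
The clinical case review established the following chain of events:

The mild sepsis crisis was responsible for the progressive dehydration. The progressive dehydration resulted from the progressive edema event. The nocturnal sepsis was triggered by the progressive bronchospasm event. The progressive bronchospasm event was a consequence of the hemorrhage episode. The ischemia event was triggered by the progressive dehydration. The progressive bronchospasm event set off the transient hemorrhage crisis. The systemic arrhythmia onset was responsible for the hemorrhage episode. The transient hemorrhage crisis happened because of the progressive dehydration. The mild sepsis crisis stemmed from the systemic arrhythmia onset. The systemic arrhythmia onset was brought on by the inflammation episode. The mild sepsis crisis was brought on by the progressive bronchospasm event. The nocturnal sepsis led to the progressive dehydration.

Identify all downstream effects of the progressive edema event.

the ischemia event, the progressive dehydration, the transient hemorrhage crisis

Direct effects: the progressive dehydration.
2 steps out: the ischemia event, the transient hemorrhage crisis.
Not reachable from it: the inflammation episode, the systemic arrhythmia onset, the hemorrhage episode, the progressive bronchospasm event, the mild sepsis crisis, the nocturnal sepsis.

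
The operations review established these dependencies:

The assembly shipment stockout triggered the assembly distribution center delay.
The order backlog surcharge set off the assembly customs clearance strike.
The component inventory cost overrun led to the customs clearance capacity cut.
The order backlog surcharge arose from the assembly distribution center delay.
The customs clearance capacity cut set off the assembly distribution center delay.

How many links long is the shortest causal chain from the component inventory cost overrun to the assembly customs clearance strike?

4

Shortest chain: the component inventory cost overrun → the customs clearance capacity cut → the assembly distribution center delay → the order backlog surcharge → the assembly customs clearance strike.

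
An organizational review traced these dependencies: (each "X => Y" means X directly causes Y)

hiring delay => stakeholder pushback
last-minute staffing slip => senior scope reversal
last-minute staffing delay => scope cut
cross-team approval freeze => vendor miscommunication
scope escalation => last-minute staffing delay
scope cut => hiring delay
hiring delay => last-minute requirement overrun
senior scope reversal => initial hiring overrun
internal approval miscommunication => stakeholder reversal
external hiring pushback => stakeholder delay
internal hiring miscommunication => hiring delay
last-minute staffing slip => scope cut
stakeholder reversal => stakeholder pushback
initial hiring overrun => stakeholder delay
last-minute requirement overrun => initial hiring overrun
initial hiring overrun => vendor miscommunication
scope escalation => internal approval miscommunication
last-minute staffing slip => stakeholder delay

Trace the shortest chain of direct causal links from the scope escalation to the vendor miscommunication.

the scope escalation → the last-minute staffing delay
the last-minute staffing delay → the scope cut
the scope cut → the hiring delay
the hiring delay → the last-minute requirement overrun
the last-minute requirement overrun → the initial hiring overrun
the initial hiring overrun → the vendor miscommunication
Length: 6 steps.

the scope escalation → the last-minute staffing delay → the scope cut → the hiring delay → the last-minute requirement overrun → the initial hiring overrun → the vendor miscommunication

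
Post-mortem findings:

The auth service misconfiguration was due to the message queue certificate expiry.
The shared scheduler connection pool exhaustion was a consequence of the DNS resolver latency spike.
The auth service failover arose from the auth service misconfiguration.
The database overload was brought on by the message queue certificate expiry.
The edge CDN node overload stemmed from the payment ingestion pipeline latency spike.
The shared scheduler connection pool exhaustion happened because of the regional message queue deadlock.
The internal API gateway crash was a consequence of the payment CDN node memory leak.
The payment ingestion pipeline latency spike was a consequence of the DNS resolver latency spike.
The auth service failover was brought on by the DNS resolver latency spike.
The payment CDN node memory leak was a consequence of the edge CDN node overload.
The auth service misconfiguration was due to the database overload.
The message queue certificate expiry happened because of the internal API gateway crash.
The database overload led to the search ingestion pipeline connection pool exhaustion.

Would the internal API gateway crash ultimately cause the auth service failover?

Yes

There is a causal chain: the internal API gateway crash → the message queue certificate expiry → the auth service misconfiguration → the auth service failover.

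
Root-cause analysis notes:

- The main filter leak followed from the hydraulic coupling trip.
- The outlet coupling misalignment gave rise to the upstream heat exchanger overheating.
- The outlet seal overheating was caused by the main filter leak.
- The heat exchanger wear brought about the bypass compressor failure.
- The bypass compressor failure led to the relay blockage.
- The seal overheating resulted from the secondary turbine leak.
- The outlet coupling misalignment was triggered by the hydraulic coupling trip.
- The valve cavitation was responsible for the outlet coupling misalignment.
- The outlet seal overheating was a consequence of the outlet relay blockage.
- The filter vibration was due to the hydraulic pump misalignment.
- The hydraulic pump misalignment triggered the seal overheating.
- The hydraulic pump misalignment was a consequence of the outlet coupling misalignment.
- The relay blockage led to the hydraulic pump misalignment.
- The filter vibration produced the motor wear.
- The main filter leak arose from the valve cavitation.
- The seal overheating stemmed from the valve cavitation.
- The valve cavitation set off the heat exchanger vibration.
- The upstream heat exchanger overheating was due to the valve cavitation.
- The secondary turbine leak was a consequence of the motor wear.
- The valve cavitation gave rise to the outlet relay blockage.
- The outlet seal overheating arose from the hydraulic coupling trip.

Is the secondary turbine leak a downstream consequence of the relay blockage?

There is a causal chain: the relay blockage → the hydraulic pump misalignment → the filter vibration → the motor wear → the secondary turbine leak.

Yes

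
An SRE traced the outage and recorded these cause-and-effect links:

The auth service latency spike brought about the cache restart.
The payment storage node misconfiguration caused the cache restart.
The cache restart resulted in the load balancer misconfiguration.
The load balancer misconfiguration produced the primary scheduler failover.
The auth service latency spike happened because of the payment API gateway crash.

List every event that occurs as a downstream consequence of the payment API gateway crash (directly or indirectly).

the auth service latency spike, the cache restart, the load balancer misconfiguration, the primary scheduler failover

Direct effects: the auth service latency spike.
2 steps out: the cache restart.
3 steps out: the load balancer misconfiguration.
4 steps out: the primary scheduler failover.
Not reachable from it: the payment storage node misconfiguration.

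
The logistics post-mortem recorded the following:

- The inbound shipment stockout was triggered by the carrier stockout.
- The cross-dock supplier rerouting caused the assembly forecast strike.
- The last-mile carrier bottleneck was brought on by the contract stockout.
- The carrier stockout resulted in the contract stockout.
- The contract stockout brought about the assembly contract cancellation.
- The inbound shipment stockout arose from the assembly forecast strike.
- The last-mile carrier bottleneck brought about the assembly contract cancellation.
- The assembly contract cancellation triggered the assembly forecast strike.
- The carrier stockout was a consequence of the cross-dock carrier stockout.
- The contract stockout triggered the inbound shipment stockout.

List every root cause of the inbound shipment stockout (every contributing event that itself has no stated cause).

Tracing upstream from the inbound shipment stockout: the inbound shipment stockout ← the carrier stockout ← the cross-dock carrier stockout.
A separate upstream branch: the inbound shipment stockout ← the assembly forecast strike ← the cross-dock supplier rerouting.
Each of those chain origins has no stated cause.

the cross-dock carrier stockout, the cross-dock supplier rerouting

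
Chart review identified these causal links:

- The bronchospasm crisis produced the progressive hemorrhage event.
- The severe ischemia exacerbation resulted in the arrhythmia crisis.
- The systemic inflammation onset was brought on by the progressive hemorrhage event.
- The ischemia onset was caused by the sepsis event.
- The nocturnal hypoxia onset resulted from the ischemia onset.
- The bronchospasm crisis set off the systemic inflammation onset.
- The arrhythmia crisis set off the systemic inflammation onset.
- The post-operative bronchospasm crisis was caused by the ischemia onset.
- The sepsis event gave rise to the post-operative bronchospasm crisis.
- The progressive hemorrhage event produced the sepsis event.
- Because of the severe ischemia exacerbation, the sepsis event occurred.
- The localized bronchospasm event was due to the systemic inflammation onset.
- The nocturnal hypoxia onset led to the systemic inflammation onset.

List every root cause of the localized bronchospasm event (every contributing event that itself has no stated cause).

the bronchospasm crisis, the severe ischemia exacerbation

Tracing upstream from the localized bronchospasm event: the localized bronchospasm event ← the systemic inflammation onset ← the bronchospasm crisis.
A separate upstream branch: the localized bronchospasm event ← the systemic inflammation onset ← the arrhythmia crisis ← the severe ischemia exacerbation.
Each of those chain origins has no stated cause.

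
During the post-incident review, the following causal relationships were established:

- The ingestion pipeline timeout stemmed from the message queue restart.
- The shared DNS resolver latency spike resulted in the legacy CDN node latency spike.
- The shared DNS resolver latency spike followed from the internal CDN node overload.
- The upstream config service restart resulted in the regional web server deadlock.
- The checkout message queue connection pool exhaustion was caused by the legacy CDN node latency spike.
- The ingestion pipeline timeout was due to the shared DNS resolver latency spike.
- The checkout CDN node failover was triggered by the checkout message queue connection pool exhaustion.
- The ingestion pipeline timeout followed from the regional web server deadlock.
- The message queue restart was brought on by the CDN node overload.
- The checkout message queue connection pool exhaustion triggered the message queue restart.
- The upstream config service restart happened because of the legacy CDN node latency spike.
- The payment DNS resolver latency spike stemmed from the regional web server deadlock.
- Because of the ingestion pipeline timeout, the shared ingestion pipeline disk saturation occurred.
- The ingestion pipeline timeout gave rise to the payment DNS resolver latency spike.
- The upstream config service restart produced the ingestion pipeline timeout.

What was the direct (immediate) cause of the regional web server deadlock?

the upstream config service restart

Upstream contributors include the internal CDN node overload, the shared DNS resolver latency spike, the legacy CDN node latency spike, but only the upstream config service restart feeds directly into the regional web server deadlock.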